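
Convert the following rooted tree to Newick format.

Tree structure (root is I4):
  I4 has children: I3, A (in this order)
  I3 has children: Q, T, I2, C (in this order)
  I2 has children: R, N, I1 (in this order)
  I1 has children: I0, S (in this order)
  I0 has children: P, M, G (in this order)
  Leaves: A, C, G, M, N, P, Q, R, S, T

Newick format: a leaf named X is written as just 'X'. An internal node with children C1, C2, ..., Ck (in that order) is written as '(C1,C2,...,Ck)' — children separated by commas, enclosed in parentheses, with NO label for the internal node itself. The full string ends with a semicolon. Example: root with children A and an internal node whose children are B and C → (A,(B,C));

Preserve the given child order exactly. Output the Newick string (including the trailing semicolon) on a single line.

Answer: ((Q,T,(R,N,((P,M,G),S)),C),A);

Derivation:
internal I4 with children ['I3', 'A']
  internal I3 with children ['Q', 'T', 'I2', 'C']
    leaf 'Q' → 'Q'
    leaf 'T' → 'T'
    internal I2 with children ['R', 'N', 'I1']
      leaf 'R' → 'R'
      leaf 'N' → 'N'
      internal I1 with children ['I0', 'S']
        internal I0 with children ['P', 'M', 'G']
          leaf 'P' → 'P'
          leaf 'M' → 'M'
          leaf 'G' → 'G'
        → '(P,M,G)'
        leaf 'S' → 'S'
      → '((P,M,G),S)'
    → '(R,N,((P,M,G),S))'
    leaf 'C' → 'C'
  → '(Q,T,(R,N,((P,M,G),S)),C)'
  leaf 'A' → 'A'
→ '((Q,T,(R,N,((P,M,G),S)),C),A)'
Final: ((Q,T,(R,N,((P,M,G),S)),C),A);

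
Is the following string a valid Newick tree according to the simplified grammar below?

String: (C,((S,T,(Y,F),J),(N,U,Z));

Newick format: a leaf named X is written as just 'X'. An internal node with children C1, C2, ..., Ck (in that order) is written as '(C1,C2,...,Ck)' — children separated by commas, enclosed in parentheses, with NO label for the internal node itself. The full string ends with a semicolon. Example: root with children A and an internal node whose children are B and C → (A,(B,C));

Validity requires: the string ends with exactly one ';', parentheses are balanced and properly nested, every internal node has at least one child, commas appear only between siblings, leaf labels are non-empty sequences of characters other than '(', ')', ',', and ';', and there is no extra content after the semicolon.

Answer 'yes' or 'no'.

Input: (C,((S,T,(Y,F),J),(N,U,Z));
Paren balance: 5 '(' vs 4 ')' MISMATCH
Ends with single ';': True
Full parse: FAILS (expected , or ) at pos 26)
Valid: False

Answer: no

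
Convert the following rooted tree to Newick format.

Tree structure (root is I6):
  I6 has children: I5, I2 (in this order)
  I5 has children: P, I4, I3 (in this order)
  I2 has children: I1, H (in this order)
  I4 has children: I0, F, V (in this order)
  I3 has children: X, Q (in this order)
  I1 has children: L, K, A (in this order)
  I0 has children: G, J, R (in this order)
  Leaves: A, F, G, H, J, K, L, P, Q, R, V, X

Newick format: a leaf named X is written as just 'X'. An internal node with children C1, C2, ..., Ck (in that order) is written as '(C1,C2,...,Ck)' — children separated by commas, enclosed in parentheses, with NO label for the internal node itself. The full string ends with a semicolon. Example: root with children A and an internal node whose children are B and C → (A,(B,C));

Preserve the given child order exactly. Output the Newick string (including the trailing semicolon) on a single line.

internal I6 with children ['I5', 'I2']
  internal I5 with children ['P', 'I4', 'I3']
    leaf 'P' → 'P'
    internal I4 with children ['I0', 'F', 'V']
      internal I0 with children ['G', 'J', 'R']
        leaf 'G' → 'G'
        leaf 'J' → 'J'
        leaf 'R' → 'R'
      → '(G,J,R)'
      leaf 'F' → 'F'
      leaf 'V' → 'V'
    → '((G,J,R),F,V)'
    internal I3 with children ['X', 'Q']
      leaf 'X' → 'X'
      leaf 'Q' → 'Q'
    → '(X,Q)'
  → '(P,((G,J,R),F,V),(X,Q))'
  internal I2 with children ['I1', 'H']
    internal I1 with children ['L', 'K', 'A']
      leaf 'L' → 'L'
      leaf 'K' → 'K'
      leaf 'A' → 'A'
    → '(L,K,A)'
    leaf 'H' → 'H'
  → '((L,K,A),H)'
→ '((P,((G,J,R),F,V),(X,Q)),((L,K,A),H))'
Final: ((P,((G,J,R),F,V),(X,Q)),((L,K,A),H));

Answer: ((P,((G,J,R),F,V),(X,Q)),((L,K,A),H));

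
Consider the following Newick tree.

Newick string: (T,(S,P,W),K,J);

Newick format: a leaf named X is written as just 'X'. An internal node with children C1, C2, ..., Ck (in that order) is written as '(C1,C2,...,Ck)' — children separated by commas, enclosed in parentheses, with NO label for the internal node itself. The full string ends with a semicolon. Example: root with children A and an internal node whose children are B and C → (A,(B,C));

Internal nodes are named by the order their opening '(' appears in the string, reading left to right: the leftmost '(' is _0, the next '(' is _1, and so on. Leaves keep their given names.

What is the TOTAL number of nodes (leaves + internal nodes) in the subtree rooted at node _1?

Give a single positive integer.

Newick: (T,(S,P,W),K,J);
Locate _1: it is the '(' at position 3 (the 2nd '(' reading left to right).
Query: subtree rooted at _1
_1: subtree_size = 1 + 3
  S: subtree_size = 1 + 0
  P: subtree_size = 1 + 0
  W: subtree_size = 1 + 0
Total subtree size of _1: 4

Answer: 4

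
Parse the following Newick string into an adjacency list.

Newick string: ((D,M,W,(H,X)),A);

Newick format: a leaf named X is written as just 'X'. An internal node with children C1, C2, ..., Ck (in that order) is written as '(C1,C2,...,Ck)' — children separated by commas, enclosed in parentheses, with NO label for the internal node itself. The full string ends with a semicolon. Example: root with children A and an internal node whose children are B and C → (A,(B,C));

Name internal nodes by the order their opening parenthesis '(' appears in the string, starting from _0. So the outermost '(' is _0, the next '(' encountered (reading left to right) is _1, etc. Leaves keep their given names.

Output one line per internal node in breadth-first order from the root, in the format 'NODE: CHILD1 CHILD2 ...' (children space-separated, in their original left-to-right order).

Answer: _0: _1 A
_1: D M W _2
_2: H X

Derivation:
Input: ((D,M,W,(H,X)),A);
Scanning left-to-right, naming '(' by encounter order:
  pos 0: '(' -> open internal node _0 (depth 1)
  pos 1: '(' -> open internal node _1 (depth 2)
  pos 8: '(' -> open internal node _2 (depth 3)
  pos 12: ')' -> close internal node _2 (now at depth 2)
  pos 13: ')' -> close internal node _1 (now at depth 1)
  pos 16: ')' -> close internal node _0 (now at depth 0)
Total internal nodes: 3
BFS adjacency from root:
  _0: _1 A
  _1: D M W _2
  _2: H X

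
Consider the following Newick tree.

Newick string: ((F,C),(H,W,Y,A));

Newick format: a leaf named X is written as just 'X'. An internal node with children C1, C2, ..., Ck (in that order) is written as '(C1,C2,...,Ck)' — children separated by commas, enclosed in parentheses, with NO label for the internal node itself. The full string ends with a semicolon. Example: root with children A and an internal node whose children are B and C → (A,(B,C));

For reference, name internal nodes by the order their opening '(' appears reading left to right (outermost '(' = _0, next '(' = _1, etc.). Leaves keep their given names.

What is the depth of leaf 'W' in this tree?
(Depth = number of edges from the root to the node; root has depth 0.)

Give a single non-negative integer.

Newick: ((F,C),(H,W,Y,A));
Naming internals by '(' encounter order: outermost '(' = _0, next = _1, ...
Query node: W
Path from root: _0 -> _2 -> W
Depth of W: 2 (number of edges from root)

Answer: 2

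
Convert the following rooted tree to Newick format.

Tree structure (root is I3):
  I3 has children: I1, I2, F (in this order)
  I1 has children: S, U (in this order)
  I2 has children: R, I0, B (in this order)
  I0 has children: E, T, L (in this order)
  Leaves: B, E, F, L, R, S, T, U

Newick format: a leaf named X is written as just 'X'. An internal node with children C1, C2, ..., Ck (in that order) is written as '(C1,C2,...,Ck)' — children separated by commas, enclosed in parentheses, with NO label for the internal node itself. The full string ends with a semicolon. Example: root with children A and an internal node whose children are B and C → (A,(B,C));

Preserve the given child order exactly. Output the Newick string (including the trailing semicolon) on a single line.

internal I3 with children ['I1', 'I2', 'F']
  internal I1 with children ['S', 'U']
    leaf 'S' → 'S'
    leaf 'U' → 'U'
  → '(S,U)'
  internal I2 with children ['R', 'I0', 'B']
    leaf 'R' → 'R'
    internal I0 with children ['E', 'T', 'L']
      leaf 'E' → 'E'
      leaf 'T' → 'T'
      leaf 'L' → 'L'
    → '(E,T,L)'
    leaf 'B' → 'B'
  → '(R,(E,T,L),B)'
  leaf 'F' → 'F'
→ '((S,U),(R,(E,T,L),B),F)'
Final: ((S,U),(R,(E,T,L),B),F);

Answer: ((S,U),(R,(E,T,L),B),F);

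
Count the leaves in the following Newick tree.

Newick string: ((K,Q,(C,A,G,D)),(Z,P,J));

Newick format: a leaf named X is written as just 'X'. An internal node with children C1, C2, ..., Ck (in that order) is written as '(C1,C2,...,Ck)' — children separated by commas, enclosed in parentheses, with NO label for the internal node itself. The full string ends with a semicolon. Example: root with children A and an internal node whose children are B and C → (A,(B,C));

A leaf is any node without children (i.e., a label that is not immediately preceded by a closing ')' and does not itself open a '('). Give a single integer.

Answer: 9

Derivation:
Newick: ((K,Q,(C,A,G,D)),(Z,P,J));
Scan left-to-right; a leaf is any maximal label run not followed by '(':
  pos 2: leaf 'K' → count = 1
  pos 4: leaf 'Q' → count = 2
  pos 7: leaf 'C' → count = 3
  pos 9: leaf 'A' → count = 4
  pos 11: leaf 'G' → count = 5
  pos 13: leaf 'D' → count = 6
  pos 18: leaf 'Z' → count = 7
  pos 20: leaf 'P' → count = 8
  pos 22: leaf 'J' → count = 9
Total leaves: 9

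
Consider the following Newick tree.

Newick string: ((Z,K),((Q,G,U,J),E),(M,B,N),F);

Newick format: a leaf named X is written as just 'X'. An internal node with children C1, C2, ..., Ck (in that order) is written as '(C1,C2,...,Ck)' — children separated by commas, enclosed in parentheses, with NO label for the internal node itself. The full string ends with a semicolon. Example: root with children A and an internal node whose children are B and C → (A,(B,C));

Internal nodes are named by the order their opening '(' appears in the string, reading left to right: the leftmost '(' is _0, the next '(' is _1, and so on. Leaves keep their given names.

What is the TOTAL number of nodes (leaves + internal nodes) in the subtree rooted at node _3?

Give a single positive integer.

Answer: 5

Derivation:
Newick: ((Z,K),((Q,G,U,J),E),(M,B,N),F);
Locate _3: it is the '(' at position 8 (the 4th '(' reading left to right).
Query: subtree rooted at _3
_3: subtree_size = 1 + 4
  Q: subtree_size = 1 + 0
  G: subtree_size = 1 + 0
  U: subtree_size = 1 + 0
  J: subtree_size = 1 + 0
Total subtree size of _3: 5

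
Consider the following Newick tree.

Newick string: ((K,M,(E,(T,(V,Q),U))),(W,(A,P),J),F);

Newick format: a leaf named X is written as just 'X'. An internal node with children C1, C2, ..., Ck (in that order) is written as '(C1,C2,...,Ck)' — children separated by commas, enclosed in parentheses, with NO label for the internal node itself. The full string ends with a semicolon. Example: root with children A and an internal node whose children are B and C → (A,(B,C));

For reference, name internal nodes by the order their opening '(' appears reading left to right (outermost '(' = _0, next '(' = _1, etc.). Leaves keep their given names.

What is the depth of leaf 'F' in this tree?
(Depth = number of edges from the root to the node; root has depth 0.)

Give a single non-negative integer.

Answer: 1

Derivation:
Newick: ((K,M,(E,(T,(V,Q),U))),(W,(A,P),J),F);
Naming internals by '(' encounter order: outermost '(' = _0, next = _1, ...
Query node: F
Path from root: _0 -> F
Depth of F: 1 (number of edges from root)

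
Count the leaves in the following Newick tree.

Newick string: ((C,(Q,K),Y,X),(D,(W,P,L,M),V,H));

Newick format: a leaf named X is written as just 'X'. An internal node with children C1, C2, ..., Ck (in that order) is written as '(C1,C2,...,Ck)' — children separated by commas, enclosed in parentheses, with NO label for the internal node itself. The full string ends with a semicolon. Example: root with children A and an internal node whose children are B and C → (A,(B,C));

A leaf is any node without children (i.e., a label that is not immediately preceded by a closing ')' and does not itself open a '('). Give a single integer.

Answer: 12

Derivation:
Newick: ((C,(Q,K),Y,X),(D,(W,P,L,M),V,H));
Scan left-to-right; a leaf is any maximal label run not followed by '(':
  pos 2: leaf 'C' → count = 1
  pos 5: leaf 'Q' → count = 2
  pos 7: leaf 'K' → count = 3
  pos 10: leaf 'Y' → count = 4
  pos 12: leaf 'X' → count = 5
  pos 16: leaf 'D' → count = 6
  pos 19: leaf 'W' → count = 7
  pos 21: leaf 'P' → count = 8
  pos 23: leaf 'L' → count = 9
  pos 25: leaf 'M' → count = 10
  pos 28: leaf 'V' → count = 11
  pos 30: leaf 'H' → count = 12
Total leaves: 12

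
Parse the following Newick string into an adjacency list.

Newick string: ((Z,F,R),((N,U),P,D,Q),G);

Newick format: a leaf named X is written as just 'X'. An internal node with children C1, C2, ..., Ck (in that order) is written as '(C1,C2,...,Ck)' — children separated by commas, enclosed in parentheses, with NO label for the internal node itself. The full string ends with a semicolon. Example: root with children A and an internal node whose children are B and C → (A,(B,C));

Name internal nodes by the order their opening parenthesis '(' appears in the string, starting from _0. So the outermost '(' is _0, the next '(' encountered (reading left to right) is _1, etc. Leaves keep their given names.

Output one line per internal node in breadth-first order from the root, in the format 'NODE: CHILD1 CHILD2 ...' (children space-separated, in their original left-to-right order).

Answer: _0: _1 _2 G
_1: Z F R
_2: _3 P D Q
_3: N U

Derivation:
Input: ((Z,F,R),((N,U),P,D,Q),G);
Scanning left-to-right, naming '(' by encounter order:
  pos 0: '(' -> open internal node _0 (depth 1)
  pos 1: '(' -> open internal node _1 (depth 2)
  pos 7: ')' -> close internal node _1 (now at depth 1)
  pos 9: '(' -> open internal node _2 (depth 2)
  pos 10: '(' -> open internal node _3 (depth 3)
  pos 14: ')' -> close internal node _3 (now at depth 2)
  pos 21: ')' -> close internal node _2 (now at depth 1)
  pos 24: ')' -> close internal node _0 (now at depth 0)
Total internal nodes: 4
BFS adjacency from root:
  _0: _1 _2 G
  _1: Z F R
  _2: _3 P D Q
  _3: N U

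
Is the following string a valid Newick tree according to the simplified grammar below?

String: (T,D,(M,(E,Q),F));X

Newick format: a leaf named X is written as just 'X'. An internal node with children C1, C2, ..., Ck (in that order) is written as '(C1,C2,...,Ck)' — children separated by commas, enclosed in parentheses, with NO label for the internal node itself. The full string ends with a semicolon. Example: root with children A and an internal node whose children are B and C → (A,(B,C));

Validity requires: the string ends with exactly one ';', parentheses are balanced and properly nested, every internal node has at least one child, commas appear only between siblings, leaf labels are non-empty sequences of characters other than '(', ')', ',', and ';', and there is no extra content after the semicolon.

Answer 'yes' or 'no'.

Answer: no

Derivation:
Input: (T,D,(M,(E,Q),F));X
Paren balance: 3 '(' vs 3 ')' OK
Ends with single ';': False
Full parse: FAILS (must end with ;)
Valid: False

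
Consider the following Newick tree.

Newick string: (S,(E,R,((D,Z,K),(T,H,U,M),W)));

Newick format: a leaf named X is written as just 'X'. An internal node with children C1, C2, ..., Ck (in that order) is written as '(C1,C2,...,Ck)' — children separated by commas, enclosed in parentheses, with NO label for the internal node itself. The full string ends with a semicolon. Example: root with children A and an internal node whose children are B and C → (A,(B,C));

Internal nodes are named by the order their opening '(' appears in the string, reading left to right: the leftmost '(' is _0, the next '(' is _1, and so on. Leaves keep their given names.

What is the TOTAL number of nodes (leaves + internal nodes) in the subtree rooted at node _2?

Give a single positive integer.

Answer: 11

Derivation:
Newick: (S,(E,R,((D,Z,K),(T,H,U,M),W)));
Locate _2: it is the '(' at position 8 (the 3rd '(' reading left to right).
Query: subtree rooted at _2
_2: subtree_size = 1 + 10
  _3: subtree_size = 1 + 3
    D: subtree_size = 1 + 0
    Z: subtree_size = 1 + 0
    K: subtree_size = 1 + 0
  _4: subtree_size = 1 + 4
    T: subtree_size = 1 + 0
    H: subtree_size = 1 + 0
    U: subtree_size = 1 + 0
    M: subtree_size = 1 + 0
  W: subtree_size = 1 + 0
Total subtree size of _2: 11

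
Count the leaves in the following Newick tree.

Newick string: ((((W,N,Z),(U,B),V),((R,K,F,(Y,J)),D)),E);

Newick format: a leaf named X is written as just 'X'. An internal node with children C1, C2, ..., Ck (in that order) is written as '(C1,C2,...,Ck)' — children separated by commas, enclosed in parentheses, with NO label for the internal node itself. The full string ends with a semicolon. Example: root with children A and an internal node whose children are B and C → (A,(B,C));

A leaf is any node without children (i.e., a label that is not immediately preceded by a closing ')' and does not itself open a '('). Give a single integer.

Newick: ((((W,N,Z),(U,B),V),((R,K,F,(Y,J)),D)),E);
Scan left-to-right; a leaf is any maximal label run not followed by '(':
  pos 4: leaf 'W' → count = 1
  pos 6: leaf 'N' → count = 2
  pos 8: leaf 'Z' → count = 3
  pos 12: leaf 'U' → count = 4
  pos 14: leaf 'B' → count = 5
  pos 17: leaf 'V' → count = 6
  pos 22: leaf 'R' → count = 7
  pos 24: leaf 'K' → count = 8
  pos 26: leaf 'F' → count = 9
  pos 29: leaf 'Y' → count = 10
  pos 31: leaf 'J' → count = 11
  pos 35: leaf 'D' → count = 12
  pos 39: leaf 'E' → count = 13
Total leaves: 13

Answer: 13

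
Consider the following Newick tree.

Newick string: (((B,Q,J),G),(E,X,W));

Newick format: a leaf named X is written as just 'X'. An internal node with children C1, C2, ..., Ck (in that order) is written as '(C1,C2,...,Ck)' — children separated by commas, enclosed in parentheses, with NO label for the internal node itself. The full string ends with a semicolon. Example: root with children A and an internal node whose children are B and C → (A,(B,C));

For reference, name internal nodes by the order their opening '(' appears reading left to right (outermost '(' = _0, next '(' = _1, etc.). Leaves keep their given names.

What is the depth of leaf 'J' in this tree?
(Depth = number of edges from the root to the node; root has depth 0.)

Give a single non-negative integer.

Newick: (((B,Q,J),G),(E,X,W));
Naming internals by '(' encounter order: outermost '(' = _0, next = _1, ...
Query node: J
Path from root: _0 -> _1 -> _2 -> J
Depth of J: 3 (number of edges from root)

Answer: 3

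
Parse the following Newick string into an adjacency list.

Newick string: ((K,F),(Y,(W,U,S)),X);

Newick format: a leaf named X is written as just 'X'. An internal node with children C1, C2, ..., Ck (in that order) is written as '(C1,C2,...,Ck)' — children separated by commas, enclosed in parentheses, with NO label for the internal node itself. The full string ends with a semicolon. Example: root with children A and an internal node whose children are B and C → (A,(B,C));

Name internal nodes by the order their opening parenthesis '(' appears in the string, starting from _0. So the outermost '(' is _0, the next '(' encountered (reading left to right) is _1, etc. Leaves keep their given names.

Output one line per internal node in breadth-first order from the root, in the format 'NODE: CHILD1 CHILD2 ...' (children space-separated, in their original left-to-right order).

Answer: _0: _1 _2 X
_1: K F
_2: Y _3
_3: W U S

Derivation:
Input: ((K,F),(Y,(W,U,S)),X);
Scanning left-to-right, naming '(' by encounter order:
  pos 0: '(' -> open internal node _0 (depth 1)
  pos 1: '(' -> open internal node _1 (depth 2)
  pos 5: ')' -> close internal node _1 (now at depth 1)
  pos 7: '(' -> open internal node _2 (depth 2)
  pos 10: '(' -> open internal node _3 (depth 3)
  pos 16: ')' -> close internal node _3 (now at depth 2)
  pos 17: ')' -> close internal node _2 (now at depth 1)
  pos 20: ')' -> close internal node _0 (now at depth 0)
Total internal nodes: 4
BFS adjacency from root:
  _0: _1 _2 X
  _1: K F
  _2: Y _3
  _3: W U S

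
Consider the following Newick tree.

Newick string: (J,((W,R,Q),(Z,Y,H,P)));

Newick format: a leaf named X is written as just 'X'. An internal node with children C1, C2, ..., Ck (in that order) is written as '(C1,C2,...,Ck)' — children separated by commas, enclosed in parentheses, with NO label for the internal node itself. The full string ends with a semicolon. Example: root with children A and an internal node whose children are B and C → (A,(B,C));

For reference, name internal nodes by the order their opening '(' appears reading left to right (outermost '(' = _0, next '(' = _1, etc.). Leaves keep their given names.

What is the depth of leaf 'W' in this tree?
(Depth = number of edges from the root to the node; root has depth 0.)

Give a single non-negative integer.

Newick: (J,((W,R,Q),(Z,Y,H,P)));
Naming internals by '(' encounter order: outermost '(' = _0, next = _1, ...
Query node: W
Path from root: _0 -> _1 -> _2 -> W
Depth of W: 3 (number of edges from root)

Answer: 3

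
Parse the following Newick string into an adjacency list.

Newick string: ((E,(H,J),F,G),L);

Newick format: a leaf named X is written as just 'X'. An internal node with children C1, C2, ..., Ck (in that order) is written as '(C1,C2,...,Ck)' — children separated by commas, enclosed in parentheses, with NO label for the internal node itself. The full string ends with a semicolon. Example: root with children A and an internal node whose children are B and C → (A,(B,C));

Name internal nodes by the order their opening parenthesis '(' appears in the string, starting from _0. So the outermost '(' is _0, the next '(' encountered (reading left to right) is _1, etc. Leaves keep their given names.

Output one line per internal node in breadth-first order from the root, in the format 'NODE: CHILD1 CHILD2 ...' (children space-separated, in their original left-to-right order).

Input: ((E,(H,J),F,G),L);
Scanning left-to-right, naming '(' by encounter order:
  pos 0: '(' -> open internal node _0 (depth 1)
  pos 1: '(' -> open internal node _1 (depth 2)
  pos 4: '(' -> open internal node _2 (depth 3)
  pos 8: ')' -> close internal node _2 (now at depth 2)
  pos 13: ')' -> close internal node _1 (now at depth 1)
  pos 16: ')' -> close internal node _0 (now at depth 0)
Total internal nodes: 3
BFS adjacency from root:
  _0: _1 L
  _1: E _2 F G
  _2: H J

Answer: _0: _1 L
_1: E _2 F G
_2: H J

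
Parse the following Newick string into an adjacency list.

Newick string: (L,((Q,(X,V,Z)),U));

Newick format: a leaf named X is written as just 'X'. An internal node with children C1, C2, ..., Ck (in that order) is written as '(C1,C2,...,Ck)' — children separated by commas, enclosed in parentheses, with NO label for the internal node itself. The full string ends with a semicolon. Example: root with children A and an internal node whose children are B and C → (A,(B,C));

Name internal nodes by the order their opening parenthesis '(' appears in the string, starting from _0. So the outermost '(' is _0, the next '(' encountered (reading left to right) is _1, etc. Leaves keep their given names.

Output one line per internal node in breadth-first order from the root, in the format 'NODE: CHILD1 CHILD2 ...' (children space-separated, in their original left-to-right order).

Answer: _0: L _1
_1: _2 U
_2: Q _3
_3: X V Z

Derivation:
Input: (L,((Q,(X,V,Z)),U));
Scanning left-to-right, naming '(' by encounter order:
  pos 0: '(' -> open internal node _0 (depth 1)
  pos 3: '(' -> open internal node _1 (depth 2)
  pos 4: '(' -> open internal node _2 (depth 3)
  pos 7: '(' -> open internal node _3 (depth 4)
  pos 13: ')' -> close internal node _3 (now at depth 3)
  pos 14: ')' -> close internal node _2 (now at depth 2)
  pos 17: ')' -> close internal node _1 (now at depth 1)
  pos 18: ')' -> close internal node _0 (now at depth 0)
Total internal nodes: 4
BFS adjacency from root:
  _0: L _1
  _1: _2 U
  _2: Q _3
  _3: X V Z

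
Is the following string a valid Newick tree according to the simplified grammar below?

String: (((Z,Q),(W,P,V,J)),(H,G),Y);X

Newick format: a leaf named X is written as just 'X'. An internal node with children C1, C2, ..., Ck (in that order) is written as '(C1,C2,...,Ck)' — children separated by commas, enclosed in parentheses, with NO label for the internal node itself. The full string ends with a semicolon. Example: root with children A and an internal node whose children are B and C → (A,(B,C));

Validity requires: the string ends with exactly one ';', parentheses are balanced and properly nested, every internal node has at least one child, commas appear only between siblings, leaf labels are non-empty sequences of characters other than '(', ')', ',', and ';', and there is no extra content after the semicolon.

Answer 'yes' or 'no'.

Input: (((Z,Q),(W,P,V,J)),(H,G),Y);X
Paren balance: 5 '(' vs 5 ')' OK
Ends with single ';': False
Full parse: FAILS (must end with ;)
Valid: False

Answer: no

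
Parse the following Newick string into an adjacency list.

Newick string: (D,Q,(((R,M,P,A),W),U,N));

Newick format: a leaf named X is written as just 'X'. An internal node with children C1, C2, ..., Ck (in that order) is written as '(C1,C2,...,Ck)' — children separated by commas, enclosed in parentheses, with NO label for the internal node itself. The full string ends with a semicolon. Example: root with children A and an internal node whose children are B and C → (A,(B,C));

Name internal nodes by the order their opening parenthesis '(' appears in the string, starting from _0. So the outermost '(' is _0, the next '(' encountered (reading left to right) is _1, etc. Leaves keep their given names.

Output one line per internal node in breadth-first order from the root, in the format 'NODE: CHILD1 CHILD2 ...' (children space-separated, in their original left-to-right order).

Input: (D,Q,(((R,M,P,A),W),U,N));
Scanning left-to-right, naming '(' by encounter order:
  pos 0: '(' -> open internal node _0 (depth 1)
  pos 5: '(' -> open internal node _1 (depth 2)
  pos 6: '(' -> open internal node _2 (depth 3)
  pos 7: '(' -> open internal node _3 (depth 4)
  pos 15: ')' -> close internal node _3 (now at depth 3)
  pos 18: ')' -> close internal node _2 (now at depth 2)
  pos 23: ')' -> close internal node _1 (now at depth 1)
  pos 24: ')' -> close internal node _0 (now at depth 0)
Total internal nodes: 4
BFS adjacency from root:
  _0: D Q _1
  _1: _2 U N
  _2: _3 W
  _3: R M P A

Answer: _0: D Q _1
_1: _2 U N
_2: _3 W
_3: R M P A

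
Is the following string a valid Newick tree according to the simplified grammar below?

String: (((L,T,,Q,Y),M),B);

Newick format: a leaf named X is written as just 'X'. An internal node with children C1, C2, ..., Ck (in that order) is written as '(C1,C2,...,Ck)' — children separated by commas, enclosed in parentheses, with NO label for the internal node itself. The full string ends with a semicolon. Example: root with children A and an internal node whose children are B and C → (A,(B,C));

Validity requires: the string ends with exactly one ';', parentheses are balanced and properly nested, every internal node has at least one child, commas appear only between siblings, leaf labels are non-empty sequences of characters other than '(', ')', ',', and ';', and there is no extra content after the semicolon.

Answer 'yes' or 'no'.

Answer: no

Derivation:
Input: (((L,T,,Q,Y),M),B);
Paren balance: 3 '(' vs 3 ')' OK
Ends with single ';': True
Full parse: FAILS (empty leaf label at pos 7)
Valid: False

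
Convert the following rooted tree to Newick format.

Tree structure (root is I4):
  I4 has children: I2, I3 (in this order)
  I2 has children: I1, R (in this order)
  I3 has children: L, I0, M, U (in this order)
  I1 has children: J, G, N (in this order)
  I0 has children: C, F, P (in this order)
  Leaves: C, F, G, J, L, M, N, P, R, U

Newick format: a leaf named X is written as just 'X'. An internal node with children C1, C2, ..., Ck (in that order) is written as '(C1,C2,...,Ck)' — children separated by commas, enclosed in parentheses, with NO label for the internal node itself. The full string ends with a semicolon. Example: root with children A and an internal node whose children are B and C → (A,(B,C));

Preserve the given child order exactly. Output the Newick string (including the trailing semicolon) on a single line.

Answer: (((J,G,N),R),(L,(C,F,P),M,U));

Derivation:
internal I4 with children ['I2', 'I3']
  internal I2 with children ['I1', 'R']
    internal I1 with children ['J', 'G', 'N']
      leaf 'J' → 'J'
      leaf 'G' → 'G'
      leaf 'N' → 'N'
    → '(J,G,N)'
    leaf 'R' → 'R'
  → '((J,G,N),R)'
  internal I3 with children ['L', 'I0', 'M', 'U']
    leaf 'L' → 'L'
    internal I0 with children ['C', 'F', 'P']
      leaf 'C' → 'C'
      leaf 'F' → 'F'
      leaf 'P' → 'P'
    → '(C,F,P)'
    leaf 'M' → 'M'
    leaf 'U' → 'U'
  → '(L,(C,F,P),M,U)'
→ '(((J,G,N),R),(L,(C,F,P),M,U))'
Final: (((J,G,N),R),(L,(C,F,P),M,U));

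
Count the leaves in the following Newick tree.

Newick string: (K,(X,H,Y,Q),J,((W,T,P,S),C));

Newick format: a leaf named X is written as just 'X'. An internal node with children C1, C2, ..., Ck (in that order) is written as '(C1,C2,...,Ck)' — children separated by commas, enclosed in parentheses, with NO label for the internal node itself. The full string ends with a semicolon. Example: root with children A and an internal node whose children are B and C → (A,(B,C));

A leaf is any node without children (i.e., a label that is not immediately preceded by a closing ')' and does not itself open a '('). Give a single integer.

Newick: (K,(X,H,Y,Q),J,((W,T,P,S),C));
Scan left-to-right; a leaf is any maximal label run not followed by '(':
  pos 1: leaf 'K' → count = 1
  pos 4: leaf 'X' → count = 2
  pos 6: leaf 'H' → count = 3
  pos 8: leaf 'Y' → count = 4
  pos 10: leaf 'Q' → count = 5
  pos 13: leaf 'J' → count = 6
  pos 17: leaf 'W' → count = 7
  pos 19: leaf 'T' → count = 8
  pos 21: leaf 'P' → count = 9
  pos 23: leaf 'S' → count = 10
  pos 26: leaf 'C' → count = 11
Total leaves: 11

Answer: 11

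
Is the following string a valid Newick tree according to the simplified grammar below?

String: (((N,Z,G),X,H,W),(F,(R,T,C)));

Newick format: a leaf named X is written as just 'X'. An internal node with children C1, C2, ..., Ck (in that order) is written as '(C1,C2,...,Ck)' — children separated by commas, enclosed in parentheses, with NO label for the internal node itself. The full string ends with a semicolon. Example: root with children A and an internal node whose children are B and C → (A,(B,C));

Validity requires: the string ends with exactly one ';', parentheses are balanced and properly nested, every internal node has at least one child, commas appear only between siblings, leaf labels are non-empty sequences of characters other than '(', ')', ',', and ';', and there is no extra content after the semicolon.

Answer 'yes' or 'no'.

Answer: yes

Derivation:
Input: (((N,Z,G),X,H,W),(F,(R,T,C)));
Paren balance: 5 '(' vs 5 ')' OK
Ends with single ';': True
Full parse: OK
Valid: True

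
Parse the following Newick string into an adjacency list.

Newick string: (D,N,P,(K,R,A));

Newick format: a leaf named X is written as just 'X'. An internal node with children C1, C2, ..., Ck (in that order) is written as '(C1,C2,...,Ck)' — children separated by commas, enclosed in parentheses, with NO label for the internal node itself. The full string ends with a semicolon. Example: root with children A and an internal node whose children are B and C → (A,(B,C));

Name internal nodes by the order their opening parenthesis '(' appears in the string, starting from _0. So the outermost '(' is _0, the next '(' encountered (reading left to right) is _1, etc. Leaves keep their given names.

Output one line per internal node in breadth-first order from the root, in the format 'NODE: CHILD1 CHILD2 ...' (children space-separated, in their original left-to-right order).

Input: (D,N,P,(K,R,A));
Scanning left-to-right, naming '(' by encounter order:
  pos 0: '(' -> open internal node _0 (depth 1)
  pos 7: '(' -> open internal node _1 (depth 2)
  pos 13: ')' -> close internal node _1 (now at depth 1)
  pos 14: ')' -> close internal node _0 (now at depth 0)
Total internal nodes: 2
BFS adjacency from root:
  _0: D N P _1
  _1: K R A

Answer: _0: D N P _1
_1: K R A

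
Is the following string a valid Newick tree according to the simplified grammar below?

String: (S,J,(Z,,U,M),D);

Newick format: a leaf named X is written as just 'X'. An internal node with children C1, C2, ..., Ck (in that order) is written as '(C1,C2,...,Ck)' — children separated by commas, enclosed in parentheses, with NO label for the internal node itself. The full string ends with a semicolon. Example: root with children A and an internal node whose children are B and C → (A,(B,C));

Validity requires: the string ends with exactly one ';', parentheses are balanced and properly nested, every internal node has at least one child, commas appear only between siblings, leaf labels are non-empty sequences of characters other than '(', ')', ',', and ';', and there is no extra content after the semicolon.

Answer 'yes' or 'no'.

Input: (S,J,(Z,,U,M),D);
Paren balance: 2 '(' vs 2 ')' OK
Ends with single ';': True
Full parse: FAILS (empty leaf label at pos 8)
Valid: False

Answer: no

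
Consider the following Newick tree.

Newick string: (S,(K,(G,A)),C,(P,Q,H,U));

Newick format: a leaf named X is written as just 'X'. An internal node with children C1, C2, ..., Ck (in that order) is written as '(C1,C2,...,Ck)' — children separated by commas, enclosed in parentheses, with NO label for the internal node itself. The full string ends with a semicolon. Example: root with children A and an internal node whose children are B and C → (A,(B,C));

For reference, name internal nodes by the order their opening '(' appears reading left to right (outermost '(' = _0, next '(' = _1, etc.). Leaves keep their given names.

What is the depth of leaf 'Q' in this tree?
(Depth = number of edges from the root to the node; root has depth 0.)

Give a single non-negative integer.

Answer: 2

Derivation:
Newick: (S,(K,(G,A)),C,(P,Q,H,U));
Naming internals by '(' encounter order: outermost '(' = _0, next = _1, ...
Query node: Q
Path from root: _0 -> _3 -> Q
Depth of Q: 2 (number of edges from root)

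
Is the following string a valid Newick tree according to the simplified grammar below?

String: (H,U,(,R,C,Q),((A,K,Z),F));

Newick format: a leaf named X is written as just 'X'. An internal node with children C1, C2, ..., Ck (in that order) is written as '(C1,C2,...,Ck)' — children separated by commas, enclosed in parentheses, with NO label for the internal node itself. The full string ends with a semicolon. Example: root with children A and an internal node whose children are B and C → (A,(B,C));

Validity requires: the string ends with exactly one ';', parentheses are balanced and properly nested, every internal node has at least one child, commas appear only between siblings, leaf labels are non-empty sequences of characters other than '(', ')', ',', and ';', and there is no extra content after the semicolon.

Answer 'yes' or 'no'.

Answer: no

Derivation:
Input: (H,U,(,R,C,Q),((A,K,Z),F));
Paren balance: 4 '(' vs 4 ')' OK
Ends with single ';': True
Full parse: FAILS (empty leaf label at pos 6)
Valid: False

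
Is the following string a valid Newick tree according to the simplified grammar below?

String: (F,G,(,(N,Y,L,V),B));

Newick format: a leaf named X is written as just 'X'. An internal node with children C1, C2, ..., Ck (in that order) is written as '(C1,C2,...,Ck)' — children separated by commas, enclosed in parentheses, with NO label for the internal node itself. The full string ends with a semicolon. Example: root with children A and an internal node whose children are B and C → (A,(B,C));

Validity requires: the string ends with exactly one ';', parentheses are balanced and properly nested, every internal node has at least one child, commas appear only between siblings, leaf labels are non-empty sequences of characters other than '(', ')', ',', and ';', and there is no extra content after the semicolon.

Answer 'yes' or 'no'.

Input: (F,G,(,(N,Y,L,V),B));
Paren balance: 3 '(' vs 3 ')' OK
Ends with single ';': True
Full parse: FAILS (empty leaf label at pos 6)
Valid: False

Answer: no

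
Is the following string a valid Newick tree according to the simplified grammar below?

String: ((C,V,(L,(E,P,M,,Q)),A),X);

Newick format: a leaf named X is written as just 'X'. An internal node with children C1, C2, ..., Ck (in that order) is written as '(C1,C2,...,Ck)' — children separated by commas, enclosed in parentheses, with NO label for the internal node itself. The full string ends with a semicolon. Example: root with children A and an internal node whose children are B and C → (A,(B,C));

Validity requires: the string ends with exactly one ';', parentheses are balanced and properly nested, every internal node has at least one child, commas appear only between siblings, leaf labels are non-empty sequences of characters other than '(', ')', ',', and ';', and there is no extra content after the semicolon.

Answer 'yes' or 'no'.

Answer: no

Derivation:
Input: ((C,V,(L,(E,P,M,,Q)),A),X);
Paren balance: 4 '(' vs 4 ')' OK
Ends with single ';': True
Full parse: FAILS (empty leaf label at pos 16)
Valid: False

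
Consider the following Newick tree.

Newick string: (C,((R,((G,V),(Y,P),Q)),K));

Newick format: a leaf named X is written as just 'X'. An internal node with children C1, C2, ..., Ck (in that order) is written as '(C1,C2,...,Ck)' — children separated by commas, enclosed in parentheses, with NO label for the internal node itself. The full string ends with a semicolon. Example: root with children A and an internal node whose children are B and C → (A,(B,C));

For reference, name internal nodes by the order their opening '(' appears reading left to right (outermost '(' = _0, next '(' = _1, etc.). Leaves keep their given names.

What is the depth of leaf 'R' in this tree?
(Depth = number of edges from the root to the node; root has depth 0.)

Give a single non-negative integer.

Newick: (C,((R,((G,V),(Y,P),Q)),K));
Naming internals by '(' encounter order: outermost '(' = _0, next = _1, ...
Query node: R
Path from root: _0 -> _1 -> _2 -> R
Depth of R: 3 (number of edges from root)

Answer: 3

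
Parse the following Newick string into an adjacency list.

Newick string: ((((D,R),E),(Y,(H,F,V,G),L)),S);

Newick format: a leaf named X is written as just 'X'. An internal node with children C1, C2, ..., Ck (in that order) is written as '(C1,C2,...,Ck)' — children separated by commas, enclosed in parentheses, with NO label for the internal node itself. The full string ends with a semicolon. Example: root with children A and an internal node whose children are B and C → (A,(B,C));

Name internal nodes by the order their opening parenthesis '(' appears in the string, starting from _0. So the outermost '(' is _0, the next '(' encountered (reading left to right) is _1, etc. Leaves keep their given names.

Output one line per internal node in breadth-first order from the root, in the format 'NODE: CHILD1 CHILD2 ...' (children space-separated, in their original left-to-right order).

Input: ((((D,R),E),(Y,(H,F,V,G),L)),S);
Scanning left-to-right, naming '(' by encounter order:
  pos 0: '(' -> open internal node _0 (depth 1)
  pos 1: '(' -> open internal node _1 (depth 2)
  pos 2: '(' -> open internal node _2 (depth 3)
  pos 3: '(' -> open internal node _3 (depth 4)
  pos 7: ')' -> close internal node _3 (now at depth 3)
  pos 10: ')' -> close internal node _2 (now at depth 2)
  pos 12: '(' -> open internal node _4 (depth 3)
  pos 15: '(' -> open internal node _5 (depth 4)
  pos 23: ')' -> close internal node _5 (now at depth 3)
  pos 26: ')' -> close internal node _4 (now at depth 2)
  pos 27: ')' -> close internal node _1 (now at depth 1)
  pos 30: ')' -> close internal node _0 (now at depth 0)
Total internal nodes: 6
BFS adjacency from root:
  _0: _1 S
  _1: _2 _4
  _2: _3 E
  _4: Y _5 L
  _3: D R
  _5: H F V G

Answer: _0: _1 S
_1: _2 _4
_2: _3 E
_4: Y _5 L
_3: D R
_5: H F V G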